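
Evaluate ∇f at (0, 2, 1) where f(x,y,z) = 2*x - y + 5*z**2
(2, -1, 10)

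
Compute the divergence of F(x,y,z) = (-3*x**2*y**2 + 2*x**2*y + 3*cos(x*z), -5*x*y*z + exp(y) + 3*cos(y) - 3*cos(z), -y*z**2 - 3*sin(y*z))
-6*x*y**2 + 4*x*y - 5*x*z - 2*y*z - 3*y*cos(y*z) - 3*z*sin(x*z) + exp(y) - 3*sin(y)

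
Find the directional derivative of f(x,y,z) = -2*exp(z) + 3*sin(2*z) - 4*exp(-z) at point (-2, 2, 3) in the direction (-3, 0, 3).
sqrt(2)*(-exp(6) + 2 + 3*exp(3)*cos(6))*exp(-3)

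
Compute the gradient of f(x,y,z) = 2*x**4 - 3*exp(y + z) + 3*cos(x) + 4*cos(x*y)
(8*x**3 - 4*y*sin(x*y) - 3*sin(x), -4*x*sin(x*y) - 3*exp(y + z), -3*exp(y + z))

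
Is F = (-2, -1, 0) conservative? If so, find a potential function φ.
Yes, F is conservative. φ = -2*x - y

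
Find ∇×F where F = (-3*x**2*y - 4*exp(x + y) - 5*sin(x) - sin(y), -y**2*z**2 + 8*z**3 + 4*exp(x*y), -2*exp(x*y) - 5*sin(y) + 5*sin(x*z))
(-2*x*exp(x*y) + 2*y**2*z - 24*z**2 - 5*cos(y), 2*y*exp(x*y) - 5*z*cos(x*z), 3*x**2 + 4*y*exp(x*y) + 4*exp(x + y) + cos(y))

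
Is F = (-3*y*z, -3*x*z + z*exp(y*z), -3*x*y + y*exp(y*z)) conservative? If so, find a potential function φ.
Yes, F is conservative. φ = -3*x*y*z + exp(y*z)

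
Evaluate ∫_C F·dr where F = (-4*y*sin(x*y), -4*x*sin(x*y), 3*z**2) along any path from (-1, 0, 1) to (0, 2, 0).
-1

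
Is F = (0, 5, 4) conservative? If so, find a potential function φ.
Yes, F is conservative. φ = 5*y + 4*z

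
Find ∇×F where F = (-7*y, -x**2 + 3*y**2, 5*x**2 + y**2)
(2*y, -10*x, 7 - 2*x)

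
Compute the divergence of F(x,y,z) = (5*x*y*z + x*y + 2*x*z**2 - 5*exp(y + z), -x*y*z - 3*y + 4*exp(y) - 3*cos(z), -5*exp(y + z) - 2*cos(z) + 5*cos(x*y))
-x*z + 5*y*z + y + 2*z**2 + 4*exp(y) - 5*exp(y + z) + 2*sin(z) - 3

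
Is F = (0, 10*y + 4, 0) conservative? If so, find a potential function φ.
Yes, F is conservative. φ = y*(5*y + 4)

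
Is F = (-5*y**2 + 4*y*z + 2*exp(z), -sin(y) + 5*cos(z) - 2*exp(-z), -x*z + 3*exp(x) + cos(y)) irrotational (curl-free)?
No, ∇×F = (-sin(y) + 5*sin(z) - 2*exp(-z), 4*y + z - 3*exp(x) + 2*exp(z), 10*y - 4*z)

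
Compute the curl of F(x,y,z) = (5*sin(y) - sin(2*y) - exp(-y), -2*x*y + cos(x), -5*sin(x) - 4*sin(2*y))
(-8*cos(2*y), 5*cos(x), -2*y - sin(x) - 5*cos(y) + 2*cos(2*y) - exp(-y))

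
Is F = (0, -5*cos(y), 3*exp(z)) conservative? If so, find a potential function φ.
Yes, F is conservative. φ = 3*exp(z) - 5*sin(y)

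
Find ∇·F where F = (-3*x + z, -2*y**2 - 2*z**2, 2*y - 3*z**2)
-4*y - 6*z - 3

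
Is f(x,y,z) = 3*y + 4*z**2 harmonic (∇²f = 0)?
No, ∇²f = 8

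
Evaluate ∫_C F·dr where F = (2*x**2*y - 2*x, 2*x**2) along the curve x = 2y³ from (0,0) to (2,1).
68/35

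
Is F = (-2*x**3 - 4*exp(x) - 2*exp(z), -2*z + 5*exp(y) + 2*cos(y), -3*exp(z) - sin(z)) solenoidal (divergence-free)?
No, ∇·F = -6*x**2 - 4*exp(x) + 5*exp(y) - 3*exp(z) - 2*sin(y) - cos(z)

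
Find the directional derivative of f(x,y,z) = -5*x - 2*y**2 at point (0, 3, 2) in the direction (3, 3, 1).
-51*sqrt(19)/19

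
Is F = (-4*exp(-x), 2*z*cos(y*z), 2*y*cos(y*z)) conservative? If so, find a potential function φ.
Yes, F is conservative. φ = 2*sin(y*z) + 4*exp(-x)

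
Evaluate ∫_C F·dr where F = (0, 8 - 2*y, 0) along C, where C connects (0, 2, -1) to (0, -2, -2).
-32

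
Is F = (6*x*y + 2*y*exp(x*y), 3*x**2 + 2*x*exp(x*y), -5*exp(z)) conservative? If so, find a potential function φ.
Yes, F is conservative. φ = 3*x**2*y - 5*exp(z) + 2*exp(x*y)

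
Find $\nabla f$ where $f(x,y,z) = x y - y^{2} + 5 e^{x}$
(y + 5*exp(x), x - 2*y, 0)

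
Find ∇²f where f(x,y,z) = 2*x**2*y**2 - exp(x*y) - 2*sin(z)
x**2*(4 - exp(x*y)) + y**2*(4 - exp(x*y)) + 2*sin(z)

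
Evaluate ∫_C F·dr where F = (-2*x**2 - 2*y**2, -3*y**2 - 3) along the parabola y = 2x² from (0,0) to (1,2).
-244/15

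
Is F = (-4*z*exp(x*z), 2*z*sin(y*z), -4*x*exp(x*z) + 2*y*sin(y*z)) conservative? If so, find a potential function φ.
Yes, F is conservative. φ = -4*exp(x*z) - 2*cos(y*z)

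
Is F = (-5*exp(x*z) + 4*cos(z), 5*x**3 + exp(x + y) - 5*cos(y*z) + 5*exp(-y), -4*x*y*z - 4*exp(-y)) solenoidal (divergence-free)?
No, ∇·F = -4*x*y - 5*z*exp(x*z) + 5*z*sin(y*z) + exp(x + y) - 5*exp(-y)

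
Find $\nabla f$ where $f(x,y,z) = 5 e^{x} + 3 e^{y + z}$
(5*exp(x), 3*exp(y + z), 3*exp(y + z))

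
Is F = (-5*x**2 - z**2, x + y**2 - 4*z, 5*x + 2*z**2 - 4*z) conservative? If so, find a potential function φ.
No, ∇×F = (4, -2*z - 5, 1) ≠ 0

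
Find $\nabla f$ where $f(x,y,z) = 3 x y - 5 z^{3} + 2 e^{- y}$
(3*y, 3*x - 2*exp(-y), -15*z**2)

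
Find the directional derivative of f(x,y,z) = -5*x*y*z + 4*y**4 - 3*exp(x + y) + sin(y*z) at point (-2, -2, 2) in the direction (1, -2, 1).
sqrt(6)*(1/2 - exp(4)*cos(4) + 36*exp(4))*exp(-4)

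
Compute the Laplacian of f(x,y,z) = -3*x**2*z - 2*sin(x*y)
2*x**2*sin(x*y) + 2*y**2*sin(x*y) - 6*z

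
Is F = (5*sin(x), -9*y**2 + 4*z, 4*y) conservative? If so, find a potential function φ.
Yes, F is conservative. φ = -3*y**3 + 4*y*z - 5*cos(x)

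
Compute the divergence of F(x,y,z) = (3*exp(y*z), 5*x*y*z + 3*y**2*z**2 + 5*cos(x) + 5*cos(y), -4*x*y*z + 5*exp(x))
-4*x*y + 5*x*z + 6*y*z**2 - 5*sin(y)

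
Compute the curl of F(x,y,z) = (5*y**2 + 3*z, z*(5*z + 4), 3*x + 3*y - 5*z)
(-10*z - 1, 0, -10*y)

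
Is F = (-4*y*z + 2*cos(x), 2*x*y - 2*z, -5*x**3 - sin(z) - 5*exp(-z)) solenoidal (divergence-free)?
No, ∇·F = 2*x - 2*sin(x) - cos(z) + 5*exp(-z)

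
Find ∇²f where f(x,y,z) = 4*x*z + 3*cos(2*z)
-12*cos(2*z)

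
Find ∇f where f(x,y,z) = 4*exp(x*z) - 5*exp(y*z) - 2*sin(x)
(4*z*exp(x*z) - 2*cos(x), -5*z*exp(y*z), 4*x*exp(x*z) - 5*y*exp(y*z))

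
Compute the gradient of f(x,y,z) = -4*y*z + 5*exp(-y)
(0, -4*z - 5*exp(-y), -4*y)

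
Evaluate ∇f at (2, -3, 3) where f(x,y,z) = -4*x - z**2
(-4, 0, -6)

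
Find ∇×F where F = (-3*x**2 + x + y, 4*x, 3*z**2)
(0, 0, 3)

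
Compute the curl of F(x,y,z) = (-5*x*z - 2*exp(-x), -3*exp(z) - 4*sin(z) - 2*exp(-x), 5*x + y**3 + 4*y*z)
(3*y**2 + 4*z + 3*exp(z) + 4*cos(z), -5*x - 5, 2*exp(-x))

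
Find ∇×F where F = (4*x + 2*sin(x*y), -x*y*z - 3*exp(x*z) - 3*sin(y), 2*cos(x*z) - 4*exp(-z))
(x*(y + 3*exp(x*z)), 2*z*sin(x*z), -2*x*cos(x*y) - y*z - 3*z*exp(x*z))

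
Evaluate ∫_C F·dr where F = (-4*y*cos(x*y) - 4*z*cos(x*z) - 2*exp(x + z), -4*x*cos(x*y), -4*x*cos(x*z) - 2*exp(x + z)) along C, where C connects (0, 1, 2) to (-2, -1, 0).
-4*sin(2) + 4*sinh(2)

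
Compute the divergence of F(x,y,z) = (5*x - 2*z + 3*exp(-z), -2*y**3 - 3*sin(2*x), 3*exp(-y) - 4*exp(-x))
5 - 6*y**2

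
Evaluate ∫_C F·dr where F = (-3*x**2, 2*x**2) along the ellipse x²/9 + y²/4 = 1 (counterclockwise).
0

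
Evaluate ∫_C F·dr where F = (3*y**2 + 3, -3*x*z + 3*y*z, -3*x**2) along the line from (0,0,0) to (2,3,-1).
25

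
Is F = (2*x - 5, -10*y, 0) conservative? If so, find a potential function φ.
Yes, F is conservative. φ = x**2 - 5*x - 5*y**2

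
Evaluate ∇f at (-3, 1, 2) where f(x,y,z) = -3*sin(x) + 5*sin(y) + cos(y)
(-3*cos(3), -sin(1) + 5*cos(1), 0)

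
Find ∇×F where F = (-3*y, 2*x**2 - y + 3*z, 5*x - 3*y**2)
(-6*y - 3, -5, 4*x + 3)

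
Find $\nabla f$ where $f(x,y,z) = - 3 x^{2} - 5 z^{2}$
(-6*x, 0, -10*z)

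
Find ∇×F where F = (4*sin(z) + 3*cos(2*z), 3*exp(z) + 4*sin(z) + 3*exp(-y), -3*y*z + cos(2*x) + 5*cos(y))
(-3*z - 3*exp(z) - 5*sin(y) - 4*cos(z), 2*sin(2*x) - 6*sin(2*z) + 4*cos(z), 0)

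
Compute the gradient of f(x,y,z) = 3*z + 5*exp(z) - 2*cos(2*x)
(4*sin(2*x), 0, 5*exp(z) + 3)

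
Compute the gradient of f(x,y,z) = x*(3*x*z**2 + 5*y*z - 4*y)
(6*x*z**2 + 5*y*z - 4*y, x*(5*z - 4), x*(6*x*z + 5*y))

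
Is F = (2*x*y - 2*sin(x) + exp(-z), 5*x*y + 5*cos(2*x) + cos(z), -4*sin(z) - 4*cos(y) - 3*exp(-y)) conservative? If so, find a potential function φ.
No, ∇×F = (4*sin(y) + sin(z) + 3*exp(-y), -exp(-z), -2*x + 5*y - 10*sin(2*x)) ≠ 0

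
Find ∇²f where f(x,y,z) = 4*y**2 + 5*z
8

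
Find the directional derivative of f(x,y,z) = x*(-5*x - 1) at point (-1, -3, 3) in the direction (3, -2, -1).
27*sqrt(14)/14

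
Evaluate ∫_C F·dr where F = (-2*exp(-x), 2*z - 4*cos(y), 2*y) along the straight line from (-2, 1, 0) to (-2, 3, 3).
-4*sin(3) + 4*sin(1) + 18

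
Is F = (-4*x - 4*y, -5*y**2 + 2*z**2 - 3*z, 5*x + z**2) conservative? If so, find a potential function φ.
No, ∇×F = (3 - 4*z, -5, 4) ≠ 0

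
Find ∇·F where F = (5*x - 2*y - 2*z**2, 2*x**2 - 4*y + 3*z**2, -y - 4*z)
-3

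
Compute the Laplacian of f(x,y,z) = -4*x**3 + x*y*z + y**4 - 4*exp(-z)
-24*x + 12*y**2 - 4*exp(-z)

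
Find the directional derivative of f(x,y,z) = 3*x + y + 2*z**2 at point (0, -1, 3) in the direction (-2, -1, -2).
-31/3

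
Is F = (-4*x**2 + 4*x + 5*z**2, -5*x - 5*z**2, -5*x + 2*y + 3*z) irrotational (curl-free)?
No, ∇×F = (10*z + 2, 10*z + 5, -5)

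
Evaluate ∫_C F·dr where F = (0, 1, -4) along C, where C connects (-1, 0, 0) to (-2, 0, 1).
-4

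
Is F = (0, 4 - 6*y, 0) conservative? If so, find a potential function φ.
Yes, F is conservative. φ = y*(4 - 3*y)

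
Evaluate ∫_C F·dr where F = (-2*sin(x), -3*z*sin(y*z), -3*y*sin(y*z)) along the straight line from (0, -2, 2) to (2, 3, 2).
-2 + 2*cos(2) - 3*cos(4) + 3*cos(6)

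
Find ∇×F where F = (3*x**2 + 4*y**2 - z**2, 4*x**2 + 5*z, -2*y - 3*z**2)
(-7, -2*z, 8*x - 8*y)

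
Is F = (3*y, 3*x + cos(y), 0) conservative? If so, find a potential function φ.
Yes, F is conservative. φ = 3*x*y + sin(y)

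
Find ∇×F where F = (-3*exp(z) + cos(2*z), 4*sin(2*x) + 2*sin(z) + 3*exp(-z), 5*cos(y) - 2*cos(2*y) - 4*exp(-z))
(-5*sin(y) + 4*sin(2*y) - 2*cos(z) + 3*exp(-z), -3*exp(z) - 2*sin(2*z), 8*cos(2*x))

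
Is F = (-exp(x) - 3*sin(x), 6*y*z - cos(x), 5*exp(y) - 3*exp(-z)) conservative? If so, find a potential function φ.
No, ∇×F = (-6*y + 5*exp(y), 0, sin(x)) ≠ 0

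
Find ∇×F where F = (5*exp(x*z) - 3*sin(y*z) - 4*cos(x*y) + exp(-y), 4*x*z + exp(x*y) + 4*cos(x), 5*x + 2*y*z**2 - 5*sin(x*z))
(-4*x + 2*z**2, 5*x*exp(x*z) - 3*y*cos(y*z) + 5*z*cos(x*z) - 5, -4*x*sin(x*y) + y*exp(x*y) + 3*z*cos(y*z) + 4*z - 4*sin(x) + exp(-y))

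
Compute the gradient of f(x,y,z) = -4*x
(-4, 0, 0)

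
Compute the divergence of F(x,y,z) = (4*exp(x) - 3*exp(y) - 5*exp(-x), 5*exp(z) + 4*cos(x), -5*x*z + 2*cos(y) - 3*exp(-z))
-5*x + 4*exp(x) + 3*exp(-z) + 5*exp(-x)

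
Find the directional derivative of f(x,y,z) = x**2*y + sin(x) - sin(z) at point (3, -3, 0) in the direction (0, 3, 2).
25*sqrt(13)/13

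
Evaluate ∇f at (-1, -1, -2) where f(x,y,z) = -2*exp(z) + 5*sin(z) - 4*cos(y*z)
(0, -8*sin(2), -4*sin(2) + 5*cos(2) - 2*exp(-2))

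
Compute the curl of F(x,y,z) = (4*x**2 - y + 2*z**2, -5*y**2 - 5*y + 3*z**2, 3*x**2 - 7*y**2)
(-14*y - 6*z, -6*x + 4*z, 1)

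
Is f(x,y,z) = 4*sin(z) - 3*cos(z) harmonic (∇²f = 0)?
No, ∇²f = -4*sin(z) + 3*cos(z)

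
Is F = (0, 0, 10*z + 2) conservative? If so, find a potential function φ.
Yes, F is conservative. φ = z*(5*z + 2)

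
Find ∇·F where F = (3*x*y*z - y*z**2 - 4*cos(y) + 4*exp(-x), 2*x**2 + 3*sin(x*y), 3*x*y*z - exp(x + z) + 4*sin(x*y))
3*x*y + 3*x*cos(x*y) + 3*y*z - exp(x + z) - 4*exp(-x)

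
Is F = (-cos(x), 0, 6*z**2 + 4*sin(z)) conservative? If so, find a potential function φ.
Yes, F is conservative. φ = 2*z**3 - sin(x) - 4*cos(z)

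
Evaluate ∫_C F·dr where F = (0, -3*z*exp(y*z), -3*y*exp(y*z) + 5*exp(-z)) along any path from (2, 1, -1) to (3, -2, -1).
3*(1 - exp(3))*exp(-1)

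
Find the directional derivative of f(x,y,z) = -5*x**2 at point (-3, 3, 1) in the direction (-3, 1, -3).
-90*sqrt(19)/19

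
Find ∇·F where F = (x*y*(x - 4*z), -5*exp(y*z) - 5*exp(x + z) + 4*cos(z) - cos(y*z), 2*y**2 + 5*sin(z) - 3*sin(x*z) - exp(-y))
2*x*y - 3*x*cos(x*z) - 4*y*z - 5*z*exp(y*z) + z*sin(y*z) + 5*cos(z)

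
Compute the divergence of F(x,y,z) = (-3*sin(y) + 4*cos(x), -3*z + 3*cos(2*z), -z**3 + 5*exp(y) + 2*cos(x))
-3*z**2 - 4*sin(x)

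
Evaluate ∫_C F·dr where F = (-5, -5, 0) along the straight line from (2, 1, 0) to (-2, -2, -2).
35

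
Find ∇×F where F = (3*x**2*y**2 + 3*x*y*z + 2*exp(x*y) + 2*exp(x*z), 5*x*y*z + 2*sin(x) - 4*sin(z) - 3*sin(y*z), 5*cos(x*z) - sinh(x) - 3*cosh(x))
(-5*x*y + 3*y*cos(y*z) + 4*cos(z), 3*x*y + 2*x*exp(x*z) + 5*z*sin(x*z) + 3*sinh(x) + cosh(x), -6*x**2*y - 3*x*z - 2*x*exp(x*y) + 5*y*z + 2*cos(x))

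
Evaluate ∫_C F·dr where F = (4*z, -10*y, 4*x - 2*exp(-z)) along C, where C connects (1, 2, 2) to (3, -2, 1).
-2*exp(-2) + 2*exp(-1) + 4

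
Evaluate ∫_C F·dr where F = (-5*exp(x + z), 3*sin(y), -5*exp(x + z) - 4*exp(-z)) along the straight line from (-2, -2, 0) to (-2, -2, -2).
-4 - 5*exp(-4) + 5*exp(-2) + 4*exp(2)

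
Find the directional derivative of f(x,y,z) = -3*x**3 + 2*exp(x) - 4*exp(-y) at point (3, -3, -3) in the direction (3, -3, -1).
3*sqrt(19)*(-81 - 2*exp(3))/19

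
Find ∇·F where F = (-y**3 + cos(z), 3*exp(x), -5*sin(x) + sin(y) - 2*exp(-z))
2*exp(-z)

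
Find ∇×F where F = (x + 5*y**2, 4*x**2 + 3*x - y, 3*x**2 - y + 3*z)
(-1, -6*x, 8*x - 10*y + 3)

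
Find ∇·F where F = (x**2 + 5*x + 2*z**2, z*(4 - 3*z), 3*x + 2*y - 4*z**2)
2*x - 8*z + 5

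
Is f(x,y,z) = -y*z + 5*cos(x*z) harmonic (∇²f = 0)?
No, ∇²f = -5*(x**2 + z**2)*cos(x*z)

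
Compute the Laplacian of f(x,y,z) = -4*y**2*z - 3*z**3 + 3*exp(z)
-26*z + 3*exp(z)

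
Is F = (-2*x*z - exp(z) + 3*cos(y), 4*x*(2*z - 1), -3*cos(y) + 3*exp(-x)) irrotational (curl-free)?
No, ∇×F = (-8*x + 3*sin(y), -2*x - exp(z) + 3*exp(-x), 8*z + 3*sin(y) - 4)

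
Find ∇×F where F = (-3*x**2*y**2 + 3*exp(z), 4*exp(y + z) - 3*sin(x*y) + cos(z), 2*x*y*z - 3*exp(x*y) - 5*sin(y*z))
(2*x*z - 3*x*exp(x*y) - 5*z*cos(y*z) - 4*exp(y + z) + sin(z), -2*y*z + 3*y*exp(x*y) + 3*exp(z), 3*y*(2*x**2 - cos(x*y)))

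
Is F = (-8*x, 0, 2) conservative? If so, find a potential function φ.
Yes, F is conservative. φ = -4*x**2 + 2*z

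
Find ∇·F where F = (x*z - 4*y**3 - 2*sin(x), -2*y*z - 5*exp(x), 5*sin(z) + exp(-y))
-z - 2*cos(x) + 5*cos(z)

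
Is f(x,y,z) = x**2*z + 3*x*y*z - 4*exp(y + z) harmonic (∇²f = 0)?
No, ∇²f = 2*z - 8*exp(y + z)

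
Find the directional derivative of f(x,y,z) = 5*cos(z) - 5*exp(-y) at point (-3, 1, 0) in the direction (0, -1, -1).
-5*sqrt(2)*exp(-1)/2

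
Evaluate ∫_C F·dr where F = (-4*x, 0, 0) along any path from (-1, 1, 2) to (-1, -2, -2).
0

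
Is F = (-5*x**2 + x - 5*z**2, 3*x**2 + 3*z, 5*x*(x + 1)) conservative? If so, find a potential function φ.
No, ∇×F = (-3, -10*x - 10*z - 5, 6*x) ≠ 0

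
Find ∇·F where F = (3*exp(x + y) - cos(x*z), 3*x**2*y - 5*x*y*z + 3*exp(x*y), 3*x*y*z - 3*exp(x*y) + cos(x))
3*x**2 + 3*x*y - 5*x*z + 3*x*exp(x*y) + z*sin(x*z) + 3*exp(x + y)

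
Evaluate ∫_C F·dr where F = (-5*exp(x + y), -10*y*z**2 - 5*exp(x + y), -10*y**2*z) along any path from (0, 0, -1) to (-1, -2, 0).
5 - 5*exp(-3)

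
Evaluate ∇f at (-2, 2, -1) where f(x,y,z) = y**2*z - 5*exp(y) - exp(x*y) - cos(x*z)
(-sin(2) - 2*exp(-4), -5*exp(2) - 4 + 2*exp(-4), 4 - 2*sin(2))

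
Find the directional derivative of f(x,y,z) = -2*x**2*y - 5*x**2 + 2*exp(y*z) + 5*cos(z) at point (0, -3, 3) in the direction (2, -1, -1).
5*sqrt(6)*sin(3)/6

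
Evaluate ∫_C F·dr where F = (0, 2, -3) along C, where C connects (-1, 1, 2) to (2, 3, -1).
13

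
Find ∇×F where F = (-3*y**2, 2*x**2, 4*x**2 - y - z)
(-1, -8*x, 4*x + 6*y)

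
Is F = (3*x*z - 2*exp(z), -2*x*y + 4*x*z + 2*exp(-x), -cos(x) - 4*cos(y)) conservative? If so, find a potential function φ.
No, ∇×F = (-4*x + 4*sin(y), 3*x - 2*exp(z) - sin(x), -2*y + 4*z - 2*exp(-x)) ≠ 0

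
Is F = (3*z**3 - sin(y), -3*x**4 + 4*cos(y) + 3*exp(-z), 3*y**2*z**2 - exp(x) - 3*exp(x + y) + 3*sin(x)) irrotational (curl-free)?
No, ∇×F = (6*y*z**2 - 3*exp(x + y) + 3*exp(-z), 9*z**2 + exp(x) + 3*exp(x + y) - 3*cos(x), -12*x**3 + cos(y))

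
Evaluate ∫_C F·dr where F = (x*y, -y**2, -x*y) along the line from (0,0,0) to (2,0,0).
0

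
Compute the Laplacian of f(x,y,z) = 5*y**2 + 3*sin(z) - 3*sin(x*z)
3*x**2*sin(x*z) + 3*z**2*sin(x*z) - 3*sin(z) + 10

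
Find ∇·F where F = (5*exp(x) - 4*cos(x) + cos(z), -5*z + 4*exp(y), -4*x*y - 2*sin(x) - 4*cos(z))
5*exp(x) + 4*exp(y) + 4*sin(x) + 4*sin(z)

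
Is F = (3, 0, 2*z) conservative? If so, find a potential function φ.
Yes, F is conservative. φ = 3*x + z**2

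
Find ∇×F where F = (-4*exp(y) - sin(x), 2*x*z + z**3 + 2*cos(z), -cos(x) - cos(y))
(-2*x - 3*z**2 + sin(y) + 2*sin(z), -sin(x), 2*z + 4*exp(y))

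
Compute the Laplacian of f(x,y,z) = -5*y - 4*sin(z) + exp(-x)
4*sin(z) + exp(-x)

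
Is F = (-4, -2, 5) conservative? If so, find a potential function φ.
Yes, F is conservative. φ = -4*x - 2*y + 5*z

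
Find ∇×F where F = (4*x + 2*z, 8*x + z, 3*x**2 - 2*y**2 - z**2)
(-4*y - 1, 2 - 6*x, 8)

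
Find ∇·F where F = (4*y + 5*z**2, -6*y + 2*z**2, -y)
-6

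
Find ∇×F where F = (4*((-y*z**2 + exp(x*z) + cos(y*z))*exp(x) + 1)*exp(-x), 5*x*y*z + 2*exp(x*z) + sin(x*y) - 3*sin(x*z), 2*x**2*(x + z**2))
(x*(-5*y - 2*exp(x*z) + 3*cos(x*z)), -6*x**2 - 4*x*z**2 + 4*x*exp(x*z) - 8*y*z - 4*y*sin(y*z), 5*y*z + y*cos(x*y) + 4*z**2 + 2*z*exp(x*z) + 4*z*sin(y*z) - 3*z*cos(x*z))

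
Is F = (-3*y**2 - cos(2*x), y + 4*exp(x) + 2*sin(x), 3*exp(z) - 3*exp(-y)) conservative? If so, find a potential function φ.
No, ∇×F = (3*exp(-y), 0, 6*y + 4*exp(x) + 2*cos(x)) ≠ 0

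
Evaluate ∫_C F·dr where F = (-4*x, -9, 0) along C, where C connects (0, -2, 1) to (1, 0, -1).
-20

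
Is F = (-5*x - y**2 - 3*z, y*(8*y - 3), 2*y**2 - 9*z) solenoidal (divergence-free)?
No, ∇·F = 16*y - 17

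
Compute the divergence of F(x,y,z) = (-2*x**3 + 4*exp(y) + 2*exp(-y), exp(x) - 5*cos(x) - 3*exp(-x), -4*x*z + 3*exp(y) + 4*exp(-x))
2*x*(-3*x - 2)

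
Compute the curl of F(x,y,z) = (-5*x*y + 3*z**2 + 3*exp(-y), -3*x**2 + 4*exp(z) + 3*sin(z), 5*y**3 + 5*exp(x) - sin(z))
(15*y**2 - 4*exp(z) - 3*cos(z), 6*z - 5*exp(x), -x + 3*exp(-y))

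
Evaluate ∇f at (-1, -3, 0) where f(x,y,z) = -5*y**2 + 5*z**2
(0, 30, 0)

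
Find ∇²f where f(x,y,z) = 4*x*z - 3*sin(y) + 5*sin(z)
3*sin(y) - 5*sin(z)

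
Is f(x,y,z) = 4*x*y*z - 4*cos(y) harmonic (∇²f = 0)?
No, ∇²f = 4*cos(y)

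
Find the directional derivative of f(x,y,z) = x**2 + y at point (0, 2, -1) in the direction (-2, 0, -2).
0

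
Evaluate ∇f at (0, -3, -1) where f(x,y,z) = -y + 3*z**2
(0, -1, -6)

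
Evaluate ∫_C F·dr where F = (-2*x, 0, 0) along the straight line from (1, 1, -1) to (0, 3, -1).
1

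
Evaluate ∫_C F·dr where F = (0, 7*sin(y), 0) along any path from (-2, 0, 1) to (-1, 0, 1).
0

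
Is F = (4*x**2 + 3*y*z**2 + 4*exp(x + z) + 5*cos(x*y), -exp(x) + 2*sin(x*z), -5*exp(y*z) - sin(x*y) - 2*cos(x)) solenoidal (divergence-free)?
No, ∇·F = 8*x - 5*y*exp(y*z) - 5*y*sin(x*y) + 4*exp(x + z)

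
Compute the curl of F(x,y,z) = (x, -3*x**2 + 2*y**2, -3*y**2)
(-6*y, 0, -6*x)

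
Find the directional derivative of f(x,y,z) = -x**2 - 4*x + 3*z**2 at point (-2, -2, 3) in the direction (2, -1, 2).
12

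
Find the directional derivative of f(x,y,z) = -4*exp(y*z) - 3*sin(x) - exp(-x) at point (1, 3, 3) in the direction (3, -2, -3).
3*sqrt(22)*(-3*E*cos(1) + 1 + 20*exp(10))*exp(-1)/22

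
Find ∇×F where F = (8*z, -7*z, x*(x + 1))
(7, 7 - 2*x, 0)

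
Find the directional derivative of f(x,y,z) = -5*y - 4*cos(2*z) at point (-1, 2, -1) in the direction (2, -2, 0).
5*sqrt(2)/2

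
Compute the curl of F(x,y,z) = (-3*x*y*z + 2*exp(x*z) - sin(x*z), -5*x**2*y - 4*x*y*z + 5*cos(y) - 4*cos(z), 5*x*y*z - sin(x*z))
(4*x*y + 5*x*z - 4*sin(z), -3*x*y + 2*x*exp(x*z) - x*cos(x*z) - 5*y*z + z*cos(x*z), -10*x*y + 3*x*z - 4*y*z)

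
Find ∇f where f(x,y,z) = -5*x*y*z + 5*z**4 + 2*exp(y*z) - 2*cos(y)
(-5*y*z, -5*x*z + 2*z*exp(y*z) + 2*sin(y), -5*x*y + 2*y*exp(y*z) + 20*z**3)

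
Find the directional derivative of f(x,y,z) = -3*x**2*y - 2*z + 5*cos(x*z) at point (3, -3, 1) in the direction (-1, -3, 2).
sqrt(14)*(23 - 25*sin(3))/14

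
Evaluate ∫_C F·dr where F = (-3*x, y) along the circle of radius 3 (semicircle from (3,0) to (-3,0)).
0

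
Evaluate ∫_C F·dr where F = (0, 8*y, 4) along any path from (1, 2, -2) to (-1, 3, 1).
32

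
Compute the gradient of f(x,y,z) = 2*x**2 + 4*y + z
(4*x, 4, 1)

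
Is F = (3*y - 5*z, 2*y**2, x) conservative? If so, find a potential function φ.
No, ∇×F = (0, -6, -3) ≠ 0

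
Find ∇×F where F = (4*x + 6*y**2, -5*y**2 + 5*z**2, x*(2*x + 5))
(-10*z, -4*x - 5, -12*y)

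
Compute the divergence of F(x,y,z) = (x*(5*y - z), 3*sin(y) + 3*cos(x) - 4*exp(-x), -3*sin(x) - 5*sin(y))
5*y - z + 3*cos(y)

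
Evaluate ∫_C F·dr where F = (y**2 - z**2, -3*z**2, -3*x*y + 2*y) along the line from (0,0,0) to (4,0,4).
-64/3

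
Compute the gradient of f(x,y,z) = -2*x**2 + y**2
(-4*x, 2*y, 0)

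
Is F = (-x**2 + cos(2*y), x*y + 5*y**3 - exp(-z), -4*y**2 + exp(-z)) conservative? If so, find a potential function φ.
No, ∇×F = (-8*y - exp(-z), 0, y + 2*sin(2*y)) ≠ 0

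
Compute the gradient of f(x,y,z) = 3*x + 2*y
(3, 2, 0)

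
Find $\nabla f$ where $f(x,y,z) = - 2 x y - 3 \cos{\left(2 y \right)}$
(-2*y, -2*x + 6*sin(2*y), 0)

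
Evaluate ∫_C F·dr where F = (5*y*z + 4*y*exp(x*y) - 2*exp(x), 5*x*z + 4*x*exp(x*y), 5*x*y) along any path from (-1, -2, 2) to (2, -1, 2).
-6*exp(2) - 40 + 4*exp(-2) + 2*exp(-1)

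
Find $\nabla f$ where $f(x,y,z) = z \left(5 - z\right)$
(0, 0, 5 - 2*z)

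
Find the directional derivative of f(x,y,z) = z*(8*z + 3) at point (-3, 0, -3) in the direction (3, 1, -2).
45*sqrt(14)/7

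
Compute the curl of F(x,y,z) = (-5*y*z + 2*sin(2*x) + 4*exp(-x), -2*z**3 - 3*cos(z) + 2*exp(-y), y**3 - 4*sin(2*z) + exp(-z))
(3*y**2 + 6*z**2 - 3*sin(z), -5*y, 5*z)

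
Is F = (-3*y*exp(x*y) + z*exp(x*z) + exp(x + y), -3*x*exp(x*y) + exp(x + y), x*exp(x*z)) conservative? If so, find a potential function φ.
Yes, F is conservative. φ = -3*exp(x*y) + exp(x*z) + exp(x + y)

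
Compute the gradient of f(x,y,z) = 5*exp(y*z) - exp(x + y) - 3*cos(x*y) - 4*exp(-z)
(3*y*sin(x*y) - exp(x + y), 3*x*sin(x*y) + 5*z*exp(y*z) - exp(x + y), 5*y*exp(y*z) + 4*exp(-z))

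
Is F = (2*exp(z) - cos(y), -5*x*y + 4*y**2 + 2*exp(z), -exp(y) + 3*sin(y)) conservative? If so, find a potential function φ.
No, ∇×F = (-exp(y) - 2*exp(z) + 3*cos(y), 2*exp(z), -5*y - sin(y)) ≠ 0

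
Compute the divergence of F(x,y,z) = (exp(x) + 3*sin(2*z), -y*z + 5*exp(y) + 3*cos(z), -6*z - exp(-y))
-z + exp(x) + 5*exp(y) - 6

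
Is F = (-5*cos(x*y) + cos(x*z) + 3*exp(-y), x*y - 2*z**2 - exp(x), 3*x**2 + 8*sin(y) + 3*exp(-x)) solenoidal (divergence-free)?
No, ∇·F = x + 5*y*sin(x*y) - z*sin(x*z)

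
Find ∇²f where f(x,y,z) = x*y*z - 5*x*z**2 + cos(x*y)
-x**2*cos(x*y) - 10*x - y**2*cos(x*y)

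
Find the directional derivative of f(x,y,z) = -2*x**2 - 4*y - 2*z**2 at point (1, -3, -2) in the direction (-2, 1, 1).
2*sqrt(6)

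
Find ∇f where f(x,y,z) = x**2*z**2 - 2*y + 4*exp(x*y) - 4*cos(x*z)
(2*x*z**2 + 4*y*exp(x*y) + 4*z*sin(x*z), 4*x*exp(x*y) - 2, 2*x*(x*z + 2*sin(x*z)))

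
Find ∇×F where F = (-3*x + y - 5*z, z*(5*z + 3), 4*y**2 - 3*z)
(8*y - 10*z - 3, -5, -1)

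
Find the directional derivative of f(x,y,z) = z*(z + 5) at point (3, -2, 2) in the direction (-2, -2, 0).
0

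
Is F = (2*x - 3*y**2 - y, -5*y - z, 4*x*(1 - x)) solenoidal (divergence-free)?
No, ∇·F = -3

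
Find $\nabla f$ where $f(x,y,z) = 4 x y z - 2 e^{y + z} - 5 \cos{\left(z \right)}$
(4*y*z, 4*x*z - 2*exp(y + z), 4*x*y - 2*exp(y + z) + 5*sin(z))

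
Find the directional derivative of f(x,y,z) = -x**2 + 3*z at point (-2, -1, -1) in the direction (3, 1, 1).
15*sqrt(11)/11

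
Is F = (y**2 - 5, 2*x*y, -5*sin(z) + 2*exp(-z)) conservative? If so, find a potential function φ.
Yes, F is conservative. φ = x*y**2 - 5*x + 5*cos(z) - 2*exp(-z)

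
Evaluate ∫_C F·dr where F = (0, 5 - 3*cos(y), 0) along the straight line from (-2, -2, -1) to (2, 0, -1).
10 - 3*sin(2)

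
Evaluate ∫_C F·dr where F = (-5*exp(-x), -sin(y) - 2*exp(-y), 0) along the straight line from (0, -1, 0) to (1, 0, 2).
-2*E - 2 - cos(1) + 5*exp(-1)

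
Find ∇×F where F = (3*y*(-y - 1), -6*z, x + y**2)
(2*y + 6, -1, 6*y + 3)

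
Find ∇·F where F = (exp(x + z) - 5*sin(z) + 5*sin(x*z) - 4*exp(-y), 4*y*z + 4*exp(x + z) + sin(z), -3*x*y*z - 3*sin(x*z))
-3*x*y - 3*x*cos(x*z) + 5*z*cos(x*z) + 4*z + exp(x + z)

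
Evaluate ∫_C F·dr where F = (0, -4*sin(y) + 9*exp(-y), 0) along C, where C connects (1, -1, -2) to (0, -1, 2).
0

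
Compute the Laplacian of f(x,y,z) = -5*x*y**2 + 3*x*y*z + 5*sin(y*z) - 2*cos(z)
-10*x - 5*y**2*sin(y*z) - 5*z**2*sin(y*z) + 2*cos(z)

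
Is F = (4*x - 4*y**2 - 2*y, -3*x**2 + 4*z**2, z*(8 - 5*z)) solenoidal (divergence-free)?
No, ∇·F = 12 - 10*z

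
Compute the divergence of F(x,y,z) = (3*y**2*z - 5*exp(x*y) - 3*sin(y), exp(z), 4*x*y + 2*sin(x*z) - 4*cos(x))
2*x*cos(x*z) - 5*y*exp(x*y)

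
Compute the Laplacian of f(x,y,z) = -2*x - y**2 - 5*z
-2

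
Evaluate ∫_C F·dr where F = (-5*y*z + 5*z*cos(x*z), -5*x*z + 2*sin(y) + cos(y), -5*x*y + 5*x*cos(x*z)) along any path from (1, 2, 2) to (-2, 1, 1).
-11*sin(2) - 2*cos(1) + 2*cos(2) + sin(1) + 30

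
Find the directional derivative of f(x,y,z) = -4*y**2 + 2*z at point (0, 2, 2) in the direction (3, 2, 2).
-28*sqrt(17)/17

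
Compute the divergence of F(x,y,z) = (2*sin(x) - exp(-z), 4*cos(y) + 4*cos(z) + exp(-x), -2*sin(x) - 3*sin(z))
-4*sin(y) + 2*cos(x) - 3*cos(z)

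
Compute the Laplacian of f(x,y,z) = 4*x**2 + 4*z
8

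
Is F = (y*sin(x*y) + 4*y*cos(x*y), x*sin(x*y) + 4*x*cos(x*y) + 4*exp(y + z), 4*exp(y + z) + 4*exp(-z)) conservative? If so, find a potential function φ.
Yes, F is conservative. φ = 4*exp(y + z) + 4*sin(x*y) - cos(x*y) - 4*exp(-z)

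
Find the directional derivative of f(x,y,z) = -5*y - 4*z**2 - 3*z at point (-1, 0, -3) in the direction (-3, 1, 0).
-sqrt(10)/2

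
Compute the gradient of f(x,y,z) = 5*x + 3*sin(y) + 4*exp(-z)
(5, 3*cos(y), -4*exp(-z))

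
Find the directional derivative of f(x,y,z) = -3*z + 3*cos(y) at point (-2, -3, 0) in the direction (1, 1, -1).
sqrt(3)*(sin(3) + 1)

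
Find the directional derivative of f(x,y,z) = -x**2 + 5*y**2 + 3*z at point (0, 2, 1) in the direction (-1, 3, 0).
6*sqrt(10)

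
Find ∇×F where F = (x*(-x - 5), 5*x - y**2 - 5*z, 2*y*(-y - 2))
(1 - 4*y, 0, 5)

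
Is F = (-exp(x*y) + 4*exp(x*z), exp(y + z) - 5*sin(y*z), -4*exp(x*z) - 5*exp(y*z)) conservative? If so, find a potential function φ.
No, ∇×F = (5*y*cos(y*z) - 5*z*exp(y*z) - exp(y + z), 4*(x + z)*exp(x*z), x*exp(x*y)) ≠ 0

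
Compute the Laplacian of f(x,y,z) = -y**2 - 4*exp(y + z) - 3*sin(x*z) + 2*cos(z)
3*x**2*sin(x*z) + 3*z**2*sin(x*z) - 8*exp(y + z) - 2*cos(z) - 2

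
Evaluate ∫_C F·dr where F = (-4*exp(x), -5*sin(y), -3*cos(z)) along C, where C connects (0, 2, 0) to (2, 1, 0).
-4*exp(2) - 5*cos(2) + 5*cos(1) + 4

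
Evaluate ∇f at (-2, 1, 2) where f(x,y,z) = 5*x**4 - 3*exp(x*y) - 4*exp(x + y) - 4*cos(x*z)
(-160 - 4*exp(-1) - 3*exp(-2) - 8*sin(4), 2*(3 - 2*E)*exp(-2), 8*sin(4))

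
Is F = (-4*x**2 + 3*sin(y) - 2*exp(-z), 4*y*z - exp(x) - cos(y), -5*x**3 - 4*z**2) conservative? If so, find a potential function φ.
No, ∇×F = (-4*y, 15*x**2 + 2*exp(-z), -exp(x) - 3*cos(y)) ≠ 0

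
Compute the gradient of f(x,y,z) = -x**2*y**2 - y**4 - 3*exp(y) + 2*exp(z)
(-2*x*y**2, -2*x**2*y - 4*y**3 - 3*exp(y), 2*exp(z))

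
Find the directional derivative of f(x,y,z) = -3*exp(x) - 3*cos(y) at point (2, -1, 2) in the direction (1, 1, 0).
-3*sqrt(2)*(sin(1) + exp(2))/2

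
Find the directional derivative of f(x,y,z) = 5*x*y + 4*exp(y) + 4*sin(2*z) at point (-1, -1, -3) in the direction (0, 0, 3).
8*cos(6)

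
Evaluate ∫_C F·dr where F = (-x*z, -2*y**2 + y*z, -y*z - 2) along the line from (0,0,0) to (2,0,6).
-20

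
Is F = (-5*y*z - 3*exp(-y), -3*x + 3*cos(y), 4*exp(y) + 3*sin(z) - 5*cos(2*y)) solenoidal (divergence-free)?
No, ∇·F = -3*sin(y) + 3*cos(z)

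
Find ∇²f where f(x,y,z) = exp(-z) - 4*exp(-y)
exp(-z) - 4*exp(-y)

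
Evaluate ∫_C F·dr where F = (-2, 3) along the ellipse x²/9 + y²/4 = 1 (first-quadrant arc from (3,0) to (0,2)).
12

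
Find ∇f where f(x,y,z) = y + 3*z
(0, 1, 3)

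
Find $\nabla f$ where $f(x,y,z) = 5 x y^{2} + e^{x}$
(5*y**2 + exp(x), 10*x*y, 0)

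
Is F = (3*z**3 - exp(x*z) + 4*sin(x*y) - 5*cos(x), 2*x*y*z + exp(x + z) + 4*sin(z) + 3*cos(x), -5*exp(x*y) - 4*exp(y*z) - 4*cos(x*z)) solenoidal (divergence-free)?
No, ∇·F = 2*x*z + 4*x*sin(x*z) - 4*y*exp(y*z) + 4*y*cos(x*y) - z*exp(x*z) + 5*sin(x)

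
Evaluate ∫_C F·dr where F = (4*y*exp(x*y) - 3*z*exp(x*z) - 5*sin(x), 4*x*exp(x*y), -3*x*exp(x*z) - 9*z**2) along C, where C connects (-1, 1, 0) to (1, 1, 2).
-3*exp(2) - 21 - 4*exp(-1) + 4*E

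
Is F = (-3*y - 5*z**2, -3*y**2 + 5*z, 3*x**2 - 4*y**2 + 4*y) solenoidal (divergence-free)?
No, ∇·F = -6*y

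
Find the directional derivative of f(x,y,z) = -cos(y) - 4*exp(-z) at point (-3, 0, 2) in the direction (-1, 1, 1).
4*sqrt(3)*exp(-2)/3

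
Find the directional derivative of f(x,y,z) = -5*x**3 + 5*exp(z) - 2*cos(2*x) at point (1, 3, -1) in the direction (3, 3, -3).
sqrt(3)*(-E*(15 - 4*sin(2)) - 5)*exp(-1)/3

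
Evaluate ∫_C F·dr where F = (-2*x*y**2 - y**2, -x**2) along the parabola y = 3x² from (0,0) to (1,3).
-63/10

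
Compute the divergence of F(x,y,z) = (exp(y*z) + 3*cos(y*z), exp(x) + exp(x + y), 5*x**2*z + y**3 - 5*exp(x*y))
5*x**2 + exp(x + y)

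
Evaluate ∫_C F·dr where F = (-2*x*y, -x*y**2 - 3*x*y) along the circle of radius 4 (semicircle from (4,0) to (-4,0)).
-128 - 32*pi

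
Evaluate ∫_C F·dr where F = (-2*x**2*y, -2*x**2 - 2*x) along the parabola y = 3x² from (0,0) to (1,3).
-41/5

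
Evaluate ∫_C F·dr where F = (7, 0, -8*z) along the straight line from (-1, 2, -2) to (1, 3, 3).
-6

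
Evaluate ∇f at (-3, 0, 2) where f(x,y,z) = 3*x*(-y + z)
(6, 9, -9)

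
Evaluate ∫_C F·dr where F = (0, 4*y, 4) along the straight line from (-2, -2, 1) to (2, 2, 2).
4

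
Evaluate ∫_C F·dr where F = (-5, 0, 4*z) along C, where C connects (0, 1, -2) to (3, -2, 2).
-15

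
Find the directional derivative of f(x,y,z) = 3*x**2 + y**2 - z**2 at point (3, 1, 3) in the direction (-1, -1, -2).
-4*sqrt(6)/3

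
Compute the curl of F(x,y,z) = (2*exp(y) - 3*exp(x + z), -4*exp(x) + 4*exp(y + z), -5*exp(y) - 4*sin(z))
((-4*exp(z) - 5)*exp(y), -3*exp(x + z), -4*exp(x) - 2*exp(y))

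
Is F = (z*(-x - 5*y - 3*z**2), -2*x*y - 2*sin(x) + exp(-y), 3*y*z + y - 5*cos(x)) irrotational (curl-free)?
No, ∇×F = (3*z + 1, -x - 5*y - 9*z**2 - 5*sin(x), -2*y + 5*z - 2*cos(x))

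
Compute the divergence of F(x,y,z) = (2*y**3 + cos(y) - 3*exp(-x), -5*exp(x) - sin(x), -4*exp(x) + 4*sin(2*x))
3*exp(-x)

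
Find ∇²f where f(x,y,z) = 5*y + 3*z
0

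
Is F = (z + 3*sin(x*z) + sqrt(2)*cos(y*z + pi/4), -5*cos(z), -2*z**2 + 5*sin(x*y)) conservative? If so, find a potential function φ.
No, ∇×F = (5*x*cos(x*y) - 5*sin(z), 3*x*cos(x*z) - sqrt(2)*y*sin(y*z + pi/4) - 5*y*cos(x*y) + 1, sqrt(2)*z*sin(y*z + pi/4)) ≠ 0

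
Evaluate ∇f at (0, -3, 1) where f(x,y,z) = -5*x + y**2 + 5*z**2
(-5, -6, 10)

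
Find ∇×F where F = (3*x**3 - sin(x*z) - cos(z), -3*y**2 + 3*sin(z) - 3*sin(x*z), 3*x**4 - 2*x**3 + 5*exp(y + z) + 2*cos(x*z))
(3*x*cos(x*z) + 5*exp(y + z) - 3*cos(z), -12*x**3 + 6*x**2 - x*cos(x*z) + 2*z*sin(x*z) + sin(z), -3*z*cos(x*z))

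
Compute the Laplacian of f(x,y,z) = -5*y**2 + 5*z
-10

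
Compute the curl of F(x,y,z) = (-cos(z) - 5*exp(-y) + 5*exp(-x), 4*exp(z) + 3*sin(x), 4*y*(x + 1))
(4*x - 4*exp(z) + 4, -4*y + sin(z), 3*cos(x) - 5*exp(-y))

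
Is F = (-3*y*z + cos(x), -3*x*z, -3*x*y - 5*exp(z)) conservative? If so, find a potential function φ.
Yes, F is conservative. φ = -3*x*y*z - 5*exp(z) + sin(x)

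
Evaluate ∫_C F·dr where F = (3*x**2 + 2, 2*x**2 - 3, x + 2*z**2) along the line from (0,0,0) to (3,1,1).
229/6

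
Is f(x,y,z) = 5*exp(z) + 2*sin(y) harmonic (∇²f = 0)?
No, ∇²f = 5*exp(z) - 2*sin(y)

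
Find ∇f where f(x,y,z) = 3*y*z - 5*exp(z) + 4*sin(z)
(0, 3*z, 3*y - 5*exp(z) + 4*cos(z))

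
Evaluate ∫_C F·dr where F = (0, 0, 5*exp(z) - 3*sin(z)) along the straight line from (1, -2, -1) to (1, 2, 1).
10*sinh(1)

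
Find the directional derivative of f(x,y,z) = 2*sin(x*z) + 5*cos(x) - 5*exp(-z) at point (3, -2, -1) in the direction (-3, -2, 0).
3*sqrt(13)*(2*cos(3) + 5*sin(3))/13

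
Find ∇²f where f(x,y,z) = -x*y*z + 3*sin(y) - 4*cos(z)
-3*sin(y) + 4*cos(z)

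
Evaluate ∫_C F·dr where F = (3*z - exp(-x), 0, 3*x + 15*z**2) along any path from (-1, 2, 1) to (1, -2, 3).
142 - 2*sinh(1)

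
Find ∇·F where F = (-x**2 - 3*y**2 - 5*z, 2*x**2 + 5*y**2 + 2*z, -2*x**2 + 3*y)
-2*x + 10*y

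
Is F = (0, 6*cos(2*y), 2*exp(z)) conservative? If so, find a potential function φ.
Yes, F is conservative. φ = 2*exp(z) + 3*sin(2*y)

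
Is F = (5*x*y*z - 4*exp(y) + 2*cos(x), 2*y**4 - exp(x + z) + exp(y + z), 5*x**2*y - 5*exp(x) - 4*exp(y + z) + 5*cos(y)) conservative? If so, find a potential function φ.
No, ∇×F = (5*x**2 + exp(x + z) - 5*exp(y + z) - 5*sin(y), -5*x*y + 5*exp(x), -5*x*z + 4*exp(y) - exp(x + z)) ≠ 0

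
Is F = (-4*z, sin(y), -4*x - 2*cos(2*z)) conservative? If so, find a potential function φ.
Yes, F is conservative. φ = -4*x*z - sin(2*z) - cos(y)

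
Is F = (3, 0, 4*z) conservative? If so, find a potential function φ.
Yes, F is conservative. φ = 3*x + 2*z**2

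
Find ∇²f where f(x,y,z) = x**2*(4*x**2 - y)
48*x**2 - 2*y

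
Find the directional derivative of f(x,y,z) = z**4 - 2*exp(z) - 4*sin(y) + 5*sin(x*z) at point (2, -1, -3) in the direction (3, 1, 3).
-sqrt(19)*(6 + 4*exp(3)*cos(1) + 15*exp(3)*cos(6) + 324*exp(3))*exp(-3)/19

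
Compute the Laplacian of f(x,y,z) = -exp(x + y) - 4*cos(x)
-2*exp(x + y) + 4*cos(x)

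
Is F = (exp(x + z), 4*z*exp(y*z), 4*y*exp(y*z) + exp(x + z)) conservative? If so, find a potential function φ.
Yes, F is conservative. φ = 4*exp(y*z) + exp(x + z)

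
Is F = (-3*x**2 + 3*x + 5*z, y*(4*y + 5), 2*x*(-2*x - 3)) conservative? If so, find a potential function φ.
No, ∇×F = (0, 8*x + 11, 0) ≠ 0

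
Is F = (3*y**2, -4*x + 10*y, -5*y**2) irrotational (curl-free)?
No, ∇×F = (-10*y, 0, -6*y - 4)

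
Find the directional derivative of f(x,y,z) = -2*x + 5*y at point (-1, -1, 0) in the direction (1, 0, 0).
-2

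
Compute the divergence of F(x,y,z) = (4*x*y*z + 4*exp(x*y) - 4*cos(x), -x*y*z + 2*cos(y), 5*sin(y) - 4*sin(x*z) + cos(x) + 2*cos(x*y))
-x*z - 4*x*cos(x*z) + 4*y*z + 4*y*exp(x*y) + 4*sin(x) - 2*sin(y)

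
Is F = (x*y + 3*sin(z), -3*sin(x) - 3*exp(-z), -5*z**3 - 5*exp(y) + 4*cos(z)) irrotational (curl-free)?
No, ∇×F = (-5*exp(y) - 3*exp(-z), 3*cos(z), -x - 3*cos(x))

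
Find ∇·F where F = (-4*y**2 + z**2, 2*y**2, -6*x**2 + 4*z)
4*y + 4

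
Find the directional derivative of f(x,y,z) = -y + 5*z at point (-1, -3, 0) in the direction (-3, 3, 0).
-sqrt(2)/2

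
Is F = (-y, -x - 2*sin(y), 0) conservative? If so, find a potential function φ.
Yes, F is conservative. φ = -x*y + 2*cos(y)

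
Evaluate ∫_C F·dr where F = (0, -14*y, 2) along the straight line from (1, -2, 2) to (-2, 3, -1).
-41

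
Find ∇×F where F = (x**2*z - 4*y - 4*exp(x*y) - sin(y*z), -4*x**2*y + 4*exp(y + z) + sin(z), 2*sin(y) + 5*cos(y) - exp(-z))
(-4*exp(y + z) - 5*sin(y) + 2*cos(y) - cos(z), x**2 - y*cos(y*z), -8*x*y + 4*x*exp(x*y) + z*cos(y*z) + 4)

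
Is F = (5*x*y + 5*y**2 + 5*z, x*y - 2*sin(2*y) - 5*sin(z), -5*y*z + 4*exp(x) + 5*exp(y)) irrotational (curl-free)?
No, ∇×F = (-5*z + 5*exp(y) + 5*cos(z), 5 - 4*exp(x), -5*x - 9*y)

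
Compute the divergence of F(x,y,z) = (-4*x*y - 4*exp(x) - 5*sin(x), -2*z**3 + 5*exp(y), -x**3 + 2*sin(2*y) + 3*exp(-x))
-4*y - 4*exp(x) + 5*exp(y) - 5*cos(x)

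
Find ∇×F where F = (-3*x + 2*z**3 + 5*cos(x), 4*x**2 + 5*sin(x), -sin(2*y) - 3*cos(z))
(-2*cos(2*y), 6*z**2, 8*x + 5*cos(x))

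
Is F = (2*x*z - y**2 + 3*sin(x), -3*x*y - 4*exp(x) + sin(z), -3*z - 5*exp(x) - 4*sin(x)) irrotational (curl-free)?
No, ∇×F = (-cos(z), 2*x + 5*exp(x) + 4*cos(x), -y - 4*exp(x))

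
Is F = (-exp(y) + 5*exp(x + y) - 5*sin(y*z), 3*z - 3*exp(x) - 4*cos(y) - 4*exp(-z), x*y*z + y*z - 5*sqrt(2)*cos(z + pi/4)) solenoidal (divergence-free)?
No, ∇·F = x*y + y + 5*exp(x + y) + 4*sin(y) + 5*sqrt(2)*sin(z + pi/4)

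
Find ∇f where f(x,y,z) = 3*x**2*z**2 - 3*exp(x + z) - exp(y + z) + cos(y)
(6*x*z**2 - 3*exp(x + z), -exp(y + z) - sin(y), 6*x**2*z - 3*exp(x + z) - exp(y + z))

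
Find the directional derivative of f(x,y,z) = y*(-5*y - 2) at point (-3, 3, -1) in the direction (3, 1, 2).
-16*sqrt(14)/7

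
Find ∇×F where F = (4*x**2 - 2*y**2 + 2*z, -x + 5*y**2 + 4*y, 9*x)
(0, -7, 4*y - 1)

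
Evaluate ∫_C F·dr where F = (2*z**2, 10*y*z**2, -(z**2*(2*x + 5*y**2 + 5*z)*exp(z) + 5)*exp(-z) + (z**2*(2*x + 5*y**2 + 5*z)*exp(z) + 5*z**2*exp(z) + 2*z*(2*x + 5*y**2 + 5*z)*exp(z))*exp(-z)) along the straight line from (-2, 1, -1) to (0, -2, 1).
29 - 10*sinh(1)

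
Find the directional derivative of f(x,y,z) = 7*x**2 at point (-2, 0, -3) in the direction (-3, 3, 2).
42*sqrt(22)/11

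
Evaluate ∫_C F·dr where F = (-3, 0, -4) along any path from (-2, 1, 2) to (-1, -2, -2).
13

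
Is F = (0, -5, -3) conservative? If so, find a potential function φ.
Yes, F is conservative. φ = -5*y - 3*z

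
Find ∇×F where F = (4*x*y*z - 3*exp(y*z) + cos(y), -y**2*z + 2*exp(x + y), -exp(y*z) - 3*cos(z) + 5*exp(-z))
(y**2 - z*exp(y*z), y*(4*x - 3*exp(y*z)), -4*x*z + 3*z*exp(y*z) + 2*exp(x + y) + sin(y))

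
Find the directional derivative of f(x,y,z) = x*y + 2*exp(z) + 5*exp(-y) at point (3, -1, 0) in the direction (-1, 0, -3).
-sqrt(10)/2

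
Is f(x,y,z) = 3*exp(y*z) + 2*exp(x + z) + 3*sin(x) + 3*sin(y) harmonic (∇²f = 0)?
No, ∇²f = 3*y**2*exp(y*z) + 3*z**2*exp(y*z) + 4*exp(x + z) - 3*sin(x) - 3*sin(y)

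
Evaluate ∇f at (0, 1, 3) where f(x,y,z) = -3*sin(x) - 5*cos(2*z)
(-3, 0, 10*sin(6))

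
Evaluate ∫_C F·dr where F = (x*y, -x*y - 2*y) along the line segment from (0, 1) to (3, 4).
-15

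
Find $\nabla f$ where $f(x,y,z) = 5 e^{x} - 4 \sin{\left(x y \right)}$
(-4*y*cos(x*y) + 5*exp(x), -4*x*cos(x*y), 0)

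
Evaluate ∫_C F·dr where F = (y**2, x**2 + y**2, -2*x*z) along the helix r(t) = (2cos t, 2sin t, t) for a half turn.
-8/3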